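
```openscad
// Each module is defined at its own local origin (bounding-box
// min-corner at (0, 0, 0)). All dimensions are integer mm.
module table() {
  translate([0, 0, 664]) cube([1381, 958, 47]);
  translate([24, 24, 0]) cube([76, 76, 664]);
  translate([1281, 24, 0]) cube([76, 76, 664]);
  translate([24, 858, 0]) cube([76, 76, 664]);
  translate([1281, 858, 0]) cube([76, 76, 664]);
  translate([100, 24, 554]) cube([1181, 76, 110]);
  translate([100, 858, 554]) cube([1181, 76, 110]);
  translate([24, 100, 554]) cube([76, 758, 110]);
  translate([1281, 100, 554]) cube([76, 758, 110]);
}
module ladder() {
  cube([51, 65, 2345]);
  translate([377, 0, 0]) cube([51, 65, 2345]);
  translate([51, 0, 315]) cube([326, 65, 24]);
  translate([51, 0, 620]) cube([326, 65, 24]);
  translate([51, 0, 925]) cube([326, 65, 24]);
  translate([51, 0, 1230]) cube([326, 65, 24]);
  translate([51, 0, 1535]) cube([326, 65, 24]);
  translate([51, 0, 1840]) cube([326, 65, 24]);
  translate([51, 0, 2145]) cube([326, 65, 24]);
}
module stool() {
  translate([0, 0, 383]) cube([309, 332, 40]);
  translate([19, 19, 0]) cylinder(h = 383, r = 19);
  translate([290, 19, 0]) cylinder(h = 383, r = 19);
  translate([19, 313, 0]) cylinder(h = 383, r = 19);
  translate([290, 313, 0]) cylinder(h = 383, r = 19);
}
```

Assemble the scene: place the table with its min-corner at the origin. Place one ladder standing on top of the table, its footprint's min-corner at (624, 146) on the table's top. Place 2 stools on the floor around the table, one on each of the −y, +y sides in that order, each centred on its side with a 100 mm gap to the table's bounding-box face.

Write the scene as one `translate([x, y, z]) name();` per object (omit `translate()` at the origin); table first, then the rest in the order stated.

table();
translate([624, 146, 711]) ladder();
translate([536, -432, 0]) stool();
translate([536, 1058, 0]) stool();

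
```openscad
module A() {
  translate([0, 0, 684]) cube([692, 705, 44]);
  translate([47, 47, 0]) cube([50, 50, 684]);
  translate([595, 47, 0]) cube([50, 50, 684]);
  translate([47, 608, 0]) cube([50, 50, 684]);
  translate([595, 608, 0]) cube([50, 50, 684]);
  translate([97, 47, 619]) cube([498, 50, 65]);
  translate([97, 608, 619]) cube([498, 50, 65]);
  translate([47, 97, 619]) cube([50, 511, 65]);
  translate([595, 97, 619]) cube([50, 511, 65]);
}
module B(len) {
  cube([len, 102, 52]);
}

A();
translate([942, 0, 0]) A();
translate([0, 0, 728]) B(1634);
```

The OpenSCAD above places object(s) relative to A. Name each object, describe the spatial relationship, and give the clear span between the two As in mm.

A is a table. B is a beam. A beam spans the tops of two tables. The clear span between the two tables is 250 mm.

Second table starts at x = 942; first ends at x = 692; clear span = 942 − 692 = 250 mm.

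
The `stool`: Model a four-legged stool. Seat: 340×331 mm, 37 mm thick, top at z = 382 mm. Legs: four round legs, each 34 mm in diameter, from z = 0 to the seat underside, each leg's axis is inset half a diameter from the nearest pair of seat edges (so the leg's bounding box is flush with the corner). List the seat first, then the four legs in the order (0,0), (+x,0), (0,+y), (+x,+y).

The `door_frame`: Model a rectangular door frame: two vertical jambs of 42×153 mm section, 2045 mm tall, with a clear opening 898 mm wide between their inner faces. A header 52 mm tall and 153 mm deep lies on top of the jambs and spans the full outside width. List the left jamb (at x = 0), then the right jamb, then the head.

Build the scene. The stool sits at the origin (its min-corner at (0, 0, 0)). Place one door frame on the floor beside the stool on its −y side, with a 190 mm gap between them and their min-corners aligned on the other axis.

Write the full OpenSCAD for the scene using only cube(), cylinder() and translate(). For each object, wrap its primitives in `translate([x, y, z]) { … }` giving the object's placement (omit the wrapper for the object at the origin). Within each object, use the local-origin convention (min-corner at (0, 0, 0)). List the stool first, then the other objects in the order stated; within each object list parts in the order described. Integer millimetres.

translate([0, 0, 345]) cube([340, 331, 37]);
translate([17, 17, 0]) cylinder(h = 345, r = 17);
translate([323, 17, 0]) cylinder(h = 345, r = 17);
translate([17, 314, 0]) cylinder(h = 345, r = 17);
translate([323, 314, 0]) cylinder(h = 345, r = 17);
translate([0, -343, 0]) {
  cube([42, 153, 2045]);
  translate([940, 0, 0]) cube([42, 153, 2045]);
  translate([0, 0, 2045]) cube([982, 153, 52]);
}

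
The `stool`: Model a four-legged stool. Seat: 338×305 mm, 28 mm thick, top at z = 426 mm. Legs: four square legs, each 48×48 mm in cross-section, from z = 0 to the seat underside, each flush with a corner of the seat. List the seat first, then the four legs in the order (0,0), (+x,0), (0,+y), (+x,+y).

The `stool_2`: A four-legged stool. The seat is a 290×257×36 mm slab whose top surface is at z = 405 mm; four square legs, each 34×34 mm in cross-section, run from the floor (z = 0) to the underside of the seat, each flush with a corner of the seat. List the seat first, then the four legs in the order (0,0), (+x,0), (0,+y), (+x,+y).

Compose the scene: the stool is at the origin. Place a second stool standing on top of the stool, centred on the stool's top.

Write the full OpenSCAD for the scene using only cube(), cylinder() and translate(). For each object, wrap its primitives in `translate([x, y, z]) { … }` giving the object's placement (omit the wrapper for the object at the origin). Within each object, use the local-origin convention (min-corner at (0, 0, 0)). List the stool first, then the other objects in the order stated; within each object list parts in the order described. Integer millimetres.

translate([0, 0, 398]) cube([338, 305, 28]);
cube([48, 48, 398]);
translate([290, 0, 0]) cube([48, 48, 398]);
translate([0, 257, 0]) cube([48, 48, 398]);
translate([290, 257, 0]) cube([48, 48, 398]);
translate([24, 24, 426]) {
  translate([0, 0, 369]) cube([290, 257, 36]);
  cube([34, 34, 369]);
  translate([256, 0, 0]) cube([34, 34, 369]);
  translate([0, 223, 0]) cube([34, 34, 369]);
  translate([256, 223, 0]) cube([34, 34, 369]);
}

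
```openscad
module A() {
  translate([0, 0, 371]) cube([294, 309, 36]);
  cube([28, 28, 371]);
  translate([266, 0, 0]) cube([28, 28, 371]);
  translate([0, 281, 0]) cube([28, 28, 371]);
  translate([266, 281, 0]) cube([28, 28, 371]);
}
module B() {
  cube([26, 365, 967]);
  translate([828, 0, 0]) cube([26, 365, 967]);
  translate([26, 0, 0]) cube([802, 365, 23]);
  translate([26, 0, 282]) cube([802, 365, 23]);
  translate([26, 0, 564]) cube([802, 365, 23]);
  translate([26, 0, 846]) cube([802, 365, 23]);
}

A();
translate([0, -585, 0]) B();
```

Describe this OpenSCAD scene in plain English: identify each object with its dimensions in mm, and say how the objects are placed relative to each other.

A is a four-legged stool. The seat is 294×309 mm, 36 mm thick, top at z = 407 mm. It stands on four square legs, each 28×28 mm in cross-section, from z = 0 to the seat underside, each flush with a corner of the seat.

B is an open bookshelf. Two side panels, each 26 mm thick, 365 mm deep and 967 mm tall, stand 854 mm apart (outside-to-outside). Between them sit 4 shelves, each 23 mm thick and 365 mm deep, spanning the full gap between the sides. The bottom shelf rests on the floor (its underside at z = 0) and the clear gap between one shelf's top and the next shelf's underside is 259 mm.

The bookshelf is on the floor beside the stool on its −y side.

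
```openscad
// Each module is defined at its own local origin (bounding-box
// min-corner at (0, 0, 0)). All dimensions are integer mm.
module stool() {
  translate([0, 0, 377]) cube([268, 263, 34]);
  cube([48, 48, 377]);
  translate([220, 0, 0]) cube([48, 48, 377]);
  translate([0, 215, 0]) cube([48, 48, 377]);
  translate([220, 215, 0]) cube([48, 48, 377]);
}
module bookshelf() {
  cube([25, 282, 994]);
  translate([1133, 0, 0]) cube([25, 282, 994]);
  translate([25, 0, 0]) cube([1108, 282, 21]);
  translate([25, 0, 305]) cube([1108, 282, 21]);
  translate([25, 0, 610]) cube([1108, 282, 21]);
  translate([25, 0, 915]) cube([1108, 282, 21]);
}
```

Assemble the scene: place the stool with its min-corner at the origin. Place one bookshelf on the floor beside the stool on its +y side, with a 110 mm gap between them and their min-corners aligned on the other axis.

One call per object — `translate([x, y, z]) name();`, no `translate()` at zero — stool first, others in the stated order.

stool();
translate([0, 373, 0]) bookshelf();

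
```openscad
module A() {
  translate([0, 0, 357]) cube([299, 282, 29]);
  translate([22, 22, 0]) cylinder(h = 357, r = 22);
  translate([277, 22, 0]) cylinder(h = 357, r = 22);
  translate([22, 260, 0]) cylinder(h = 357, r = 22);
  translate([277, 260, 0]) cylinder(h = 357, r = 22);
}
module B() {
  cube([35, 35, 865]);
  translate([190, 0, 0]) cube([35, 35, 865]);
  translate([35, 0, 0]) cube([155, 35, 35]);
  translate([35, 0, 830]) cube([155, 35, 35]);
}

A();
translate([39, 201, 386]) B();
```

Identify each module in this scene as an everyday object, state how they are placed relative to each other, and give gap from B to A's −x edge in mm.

A is a stool. B is a picture frame. The picture frame is on top of the stool. The gap from the picture frame to the stool's −x edge is 39 mm.

The picture frame's min-x is at 39; the stool's min-x is 0; gap = 39 mm.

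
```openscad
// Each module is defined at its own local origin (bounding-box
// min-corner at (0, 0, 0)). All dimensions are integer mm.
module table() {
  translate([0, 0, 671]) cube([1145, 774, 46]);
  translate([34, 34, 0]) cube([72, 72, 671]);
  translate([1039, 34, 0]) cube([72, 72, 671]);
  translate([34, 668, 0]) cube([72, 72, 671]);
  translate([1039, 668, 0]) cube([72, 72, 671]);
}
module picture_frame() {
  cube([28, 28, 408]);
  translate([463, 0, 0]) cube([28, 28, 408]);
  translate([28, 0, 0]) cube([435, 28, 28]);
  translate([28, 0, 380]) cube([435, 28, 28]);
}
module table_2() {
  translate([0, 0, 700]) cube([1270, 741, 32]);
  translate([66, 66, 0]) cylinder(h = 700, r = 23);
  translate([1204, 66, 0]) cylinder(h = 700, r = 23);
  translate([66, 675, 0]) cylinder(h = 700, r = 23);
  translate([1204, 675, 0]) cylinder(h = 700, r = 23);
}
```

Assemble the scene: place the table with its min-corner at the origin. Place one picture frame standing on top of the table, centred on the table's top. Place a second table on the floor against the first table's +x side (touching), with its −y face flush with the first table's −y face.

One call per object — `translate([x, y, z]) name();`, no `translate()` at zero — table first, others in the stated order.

table();
translate([327, 373, 717]) picture_frame();
translate([1145, 0, 0]) table_2();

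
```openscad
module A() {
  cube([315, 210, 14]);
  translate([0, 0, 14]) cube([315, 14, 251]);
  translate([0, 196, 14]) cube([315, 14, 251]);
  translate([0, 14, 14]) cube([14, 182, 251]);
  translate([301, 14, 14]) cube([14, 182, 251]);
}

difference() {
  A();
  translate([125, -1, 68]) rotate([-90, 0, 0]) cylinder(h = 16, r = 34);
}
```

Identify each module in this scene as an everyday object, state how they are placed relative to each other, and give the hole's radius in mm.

The subtracted cylinder has r = 34 mm.

A is an open box. The open box has a circular hole through its front wall. The hole's radius is 34 mm.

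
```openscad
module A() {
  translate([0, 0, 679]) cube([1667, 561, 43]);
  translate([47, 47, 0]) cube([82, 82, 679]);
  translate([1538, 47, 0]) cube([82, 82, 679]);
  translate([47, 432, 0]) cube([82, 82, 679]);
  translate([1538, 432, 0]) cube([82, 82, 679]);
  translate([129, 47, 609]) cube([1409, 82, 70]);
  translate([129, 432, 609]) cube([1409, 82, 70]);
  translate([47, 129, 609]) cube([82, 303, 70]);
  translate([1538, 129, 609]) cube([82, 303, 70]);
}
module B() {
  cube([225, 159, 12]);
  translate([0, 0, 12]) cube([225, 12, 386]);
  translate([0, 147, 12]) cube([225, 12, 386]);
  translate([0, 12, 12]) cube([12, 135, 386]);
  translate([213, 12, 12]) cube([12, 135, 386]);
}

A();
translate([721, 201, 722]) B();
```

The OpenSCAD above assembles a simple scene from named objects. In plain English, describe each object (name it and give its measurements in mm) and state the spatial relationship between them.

A is a table: top 1667 mm (x) × 561 mm (y), 43 mm thick, upper face at z = 722 mm, on four 82×82 mm square legs, each inset 47 mm from the nearest pair of top edges, running from z = 0 to the bottom of the top. Four apron rails, 82 mm thick and 70 mm tall, run between adjacent legs with their top edges flush with the underside of the top and their outer faces flush with the legs' outer faces.

B is an open-topped rectangular box: outside dimensions 225×159×398 mm, with a uniform wall and base thickness of 12 mm. The base is a full 225×159 slab on the floor; four walls sit on top of the base. The front and back walls (the −y and +y sides) span the full width; the two side walls fit between them.

The open box is on top of the table, centred.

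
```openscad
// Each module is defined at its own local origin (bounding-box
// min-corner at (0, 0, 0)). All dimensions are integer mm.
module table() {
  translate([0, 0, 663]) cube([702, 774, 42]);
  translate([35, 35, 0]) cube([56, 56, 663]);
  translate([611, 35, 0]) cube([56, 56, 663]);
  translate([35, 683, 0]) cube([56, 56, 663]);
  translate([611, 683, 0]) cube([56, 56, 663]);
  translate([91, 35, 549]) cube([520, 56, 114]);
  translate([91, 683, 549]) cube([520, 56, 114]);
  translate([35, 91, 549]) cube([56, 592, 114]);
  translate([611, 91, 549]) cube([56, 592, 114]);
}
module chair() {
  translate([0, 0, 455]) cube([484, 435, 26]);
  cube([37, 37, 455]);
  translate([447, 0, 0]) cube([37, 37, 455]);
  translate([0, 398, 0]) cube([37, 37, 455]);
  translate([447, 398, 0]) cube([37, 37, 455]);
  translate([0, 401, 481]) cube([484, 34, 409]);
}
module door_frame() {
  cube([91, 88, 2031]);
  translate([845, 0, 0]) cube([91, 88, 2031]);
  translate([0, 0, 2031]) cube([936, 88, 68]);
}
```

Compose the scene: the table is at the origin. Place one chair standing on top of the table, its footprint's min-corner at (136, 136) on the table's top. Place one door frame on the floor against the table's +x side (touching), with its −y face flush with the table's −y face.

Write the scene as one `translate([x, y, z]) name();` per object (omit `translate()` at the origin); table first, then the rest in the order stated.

table();
translate([136, 136, 705]) chair();
translate([702, 0, 0]) door_frame();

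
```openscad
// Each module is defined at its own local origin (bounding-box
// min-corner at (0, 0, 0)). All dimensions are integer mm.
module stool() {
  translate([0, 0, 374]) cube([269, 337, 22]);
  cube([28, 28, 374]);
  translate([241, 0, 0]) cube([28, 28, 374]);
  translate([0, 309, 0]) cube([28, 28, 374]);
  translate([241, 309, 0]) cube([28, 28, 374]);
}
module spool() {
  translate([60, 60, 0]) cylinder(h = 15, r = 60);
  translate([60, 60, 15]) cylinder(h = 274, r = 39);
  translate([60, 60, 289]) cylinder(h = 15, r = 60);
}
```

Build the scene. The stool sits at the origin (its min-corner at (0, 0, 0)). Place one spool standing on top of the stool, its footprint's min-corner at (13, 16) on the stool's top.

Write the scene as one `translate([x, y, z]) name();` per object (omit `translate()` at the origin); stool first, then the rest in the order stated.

stool();
translate([13, 16, 396]) spool();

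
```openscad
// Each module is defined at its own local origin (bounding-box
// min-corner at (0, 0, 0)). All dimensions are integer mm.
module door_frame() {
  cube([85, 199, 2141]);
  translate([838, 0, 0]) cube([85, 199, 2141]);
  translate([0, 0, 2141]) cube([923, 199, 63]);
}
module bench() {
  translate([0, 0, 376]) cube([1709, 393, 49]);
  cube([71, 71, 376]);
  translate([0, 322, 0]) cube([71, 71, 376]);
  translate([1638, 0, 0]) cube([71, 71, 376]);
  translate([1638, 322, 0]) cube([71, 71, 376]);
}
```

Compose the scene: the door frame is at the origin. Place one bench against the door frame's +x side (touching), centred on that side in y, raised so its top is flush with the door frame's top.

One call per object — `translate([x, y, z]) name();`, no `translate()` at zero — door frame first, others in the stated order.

door_frame();
translate([923, -97, 1779]) bench();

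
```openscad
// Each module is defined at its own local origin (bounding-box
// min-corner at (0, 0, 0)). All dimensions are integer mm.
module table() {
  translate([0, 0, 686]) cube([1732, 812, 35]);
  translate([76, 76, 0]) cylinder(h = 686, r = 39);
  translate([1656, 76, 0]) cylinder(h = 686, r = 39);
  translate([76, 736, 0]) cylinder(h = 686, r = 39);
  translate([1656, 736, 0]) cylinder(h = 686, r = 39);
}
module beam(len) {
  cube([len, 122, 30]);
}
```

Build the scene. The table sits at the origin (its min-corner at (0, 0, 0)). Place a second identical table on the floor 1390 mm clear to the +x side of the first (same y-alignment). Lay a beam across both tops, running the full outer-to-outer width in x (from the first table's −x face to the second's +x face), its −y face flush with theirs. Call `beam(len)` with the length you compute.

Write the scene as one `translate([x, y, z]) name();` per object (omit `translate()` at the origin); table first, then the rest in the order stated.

table();
translate([3122, 0, 0]) table();
translate([0, 0, 721]) beam(4854);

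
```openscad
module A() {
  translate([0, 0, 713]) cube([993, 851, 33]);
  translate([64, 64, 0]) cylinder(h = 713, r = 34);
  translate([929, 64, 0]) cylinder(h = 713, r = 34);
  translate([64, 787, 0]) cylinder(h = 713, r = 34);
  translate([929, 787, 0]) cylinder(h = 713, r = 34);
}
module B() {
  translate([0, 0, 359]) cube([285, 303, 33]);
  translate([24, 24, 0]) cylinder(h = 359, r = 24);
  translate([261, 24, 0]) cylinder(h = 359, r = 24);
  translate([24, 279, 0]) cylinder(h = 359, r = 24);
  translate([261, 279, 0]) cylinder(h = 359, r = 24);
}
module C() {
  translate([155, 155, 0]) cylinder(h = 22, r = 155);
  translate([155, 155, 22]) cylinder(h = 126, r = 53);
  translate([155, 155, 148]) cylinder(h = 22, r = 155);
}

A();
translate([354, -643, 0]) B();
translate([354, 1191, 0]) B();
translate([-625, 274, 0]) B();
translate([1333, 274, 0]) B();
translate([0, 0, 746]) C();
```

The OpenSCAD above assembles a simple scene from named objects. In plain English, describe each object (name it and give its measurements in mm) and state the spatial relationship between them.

A is a rectangular dining table. The top is 993×851×33 mm with its upper surface at z = 746 mm. It stands on four round legs of 68 mm diameter, each leg's bounding box inset 30 mm from the nearest pair of top edges, running from the floor to the underside of the top.

B is a simple wooden stool: a rectangular seat 285 mm (x) by 303 mm (y), 33 mm thick, top face at z = 392 mm, on four round legs, each 48 mm in diameter. The legs rest on z = 0, each leg's axis is inset half a diameter from the nearest pair of seat edges (so the leg's bounding box is flush with the corner).

C is a spool: two coaxial disc flanges of radius 155 mm and thickness 22 mm, joined by a core cylinder of radius 53 mm and height 126 mm. The lower flange rests on z = 0 and the three cylinders share a vertical axis.

Four stools sit around the table at the −y, +y, −x, +x sides. The spool is on top of the table.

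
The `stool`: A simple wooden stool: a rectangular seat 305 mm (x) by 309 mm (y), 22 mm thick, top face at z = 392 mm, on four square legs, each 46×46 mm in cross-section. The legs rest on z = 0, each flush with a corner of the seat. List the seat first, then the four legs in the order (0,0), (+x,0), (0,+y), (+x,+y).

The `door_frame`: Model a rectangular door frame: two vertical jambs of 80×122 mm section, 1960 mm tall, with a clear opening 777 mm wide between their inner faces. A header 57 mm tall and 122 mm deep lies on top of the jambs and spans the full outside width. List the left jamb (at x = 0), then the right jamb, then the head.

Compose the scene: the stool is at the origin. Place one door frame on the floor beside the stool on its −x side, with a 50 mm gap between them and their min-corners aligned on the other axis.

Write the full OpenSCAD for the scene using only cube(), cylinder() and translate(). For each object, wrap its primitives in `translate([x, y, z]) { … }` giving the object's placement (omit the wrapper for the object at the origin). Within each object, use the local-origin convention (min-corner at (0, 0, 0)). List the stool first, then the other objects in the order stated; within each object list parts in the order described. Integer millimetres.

translate([0, 0, 370]) cube([305, 309, 22]);
cube([46, 46, 370]);
translate([259, 0, 0]) cube([46, 46, 370]);
translate([0, 263, 0]) cube([46, 46, 370]);
translate([259, 263, 0]) cube([46, 46, 370]);
translate([-987, 0, 0]) {
  cube([80, 122, 1960]);
  translate([857, 0, 0]) cube([80, 122, 1960]);
  translate([0, 0, 1960]) cube([937, 122, 57]);
}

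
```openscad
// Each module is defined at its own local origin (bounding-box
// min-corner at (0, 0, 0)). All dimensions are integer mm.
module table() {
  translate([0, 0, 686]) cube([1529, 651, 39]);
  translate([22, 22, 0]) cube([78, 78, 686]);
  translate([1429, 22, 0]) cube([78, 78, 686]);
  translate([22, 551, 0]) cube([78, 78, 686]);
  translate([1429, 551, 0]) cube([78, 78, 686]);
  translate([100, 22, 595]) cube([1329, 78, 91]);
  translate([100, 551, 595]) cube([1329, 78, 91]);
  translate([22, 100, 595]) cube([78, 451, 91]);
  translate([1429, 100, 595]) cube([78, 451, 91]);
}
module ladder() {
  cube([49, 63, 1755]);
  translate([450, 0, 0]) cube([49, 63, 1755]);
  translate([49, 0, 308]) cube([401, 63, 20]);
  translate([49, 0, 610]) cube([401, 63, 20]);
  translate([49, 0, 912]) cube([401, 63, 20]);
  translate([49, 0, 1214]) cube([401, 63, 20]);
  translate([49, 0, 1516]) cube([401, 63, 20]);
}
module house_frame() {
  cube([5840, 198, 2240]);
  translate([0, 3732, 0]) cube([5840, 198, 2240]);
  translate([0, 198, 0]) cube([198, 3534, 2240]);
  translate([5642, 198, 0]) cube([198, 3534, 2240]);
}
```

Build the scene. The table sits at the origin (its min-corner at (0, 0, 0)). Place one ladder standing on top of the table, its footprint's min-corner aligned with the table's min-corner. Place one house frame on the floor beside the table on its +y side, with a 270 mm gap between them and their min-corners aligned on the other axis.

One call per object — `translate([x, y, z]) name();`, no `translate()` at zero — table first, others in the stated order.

table();
translate([0, 0, 725]) ladder();
translate([0, 921, 0]) house_frame();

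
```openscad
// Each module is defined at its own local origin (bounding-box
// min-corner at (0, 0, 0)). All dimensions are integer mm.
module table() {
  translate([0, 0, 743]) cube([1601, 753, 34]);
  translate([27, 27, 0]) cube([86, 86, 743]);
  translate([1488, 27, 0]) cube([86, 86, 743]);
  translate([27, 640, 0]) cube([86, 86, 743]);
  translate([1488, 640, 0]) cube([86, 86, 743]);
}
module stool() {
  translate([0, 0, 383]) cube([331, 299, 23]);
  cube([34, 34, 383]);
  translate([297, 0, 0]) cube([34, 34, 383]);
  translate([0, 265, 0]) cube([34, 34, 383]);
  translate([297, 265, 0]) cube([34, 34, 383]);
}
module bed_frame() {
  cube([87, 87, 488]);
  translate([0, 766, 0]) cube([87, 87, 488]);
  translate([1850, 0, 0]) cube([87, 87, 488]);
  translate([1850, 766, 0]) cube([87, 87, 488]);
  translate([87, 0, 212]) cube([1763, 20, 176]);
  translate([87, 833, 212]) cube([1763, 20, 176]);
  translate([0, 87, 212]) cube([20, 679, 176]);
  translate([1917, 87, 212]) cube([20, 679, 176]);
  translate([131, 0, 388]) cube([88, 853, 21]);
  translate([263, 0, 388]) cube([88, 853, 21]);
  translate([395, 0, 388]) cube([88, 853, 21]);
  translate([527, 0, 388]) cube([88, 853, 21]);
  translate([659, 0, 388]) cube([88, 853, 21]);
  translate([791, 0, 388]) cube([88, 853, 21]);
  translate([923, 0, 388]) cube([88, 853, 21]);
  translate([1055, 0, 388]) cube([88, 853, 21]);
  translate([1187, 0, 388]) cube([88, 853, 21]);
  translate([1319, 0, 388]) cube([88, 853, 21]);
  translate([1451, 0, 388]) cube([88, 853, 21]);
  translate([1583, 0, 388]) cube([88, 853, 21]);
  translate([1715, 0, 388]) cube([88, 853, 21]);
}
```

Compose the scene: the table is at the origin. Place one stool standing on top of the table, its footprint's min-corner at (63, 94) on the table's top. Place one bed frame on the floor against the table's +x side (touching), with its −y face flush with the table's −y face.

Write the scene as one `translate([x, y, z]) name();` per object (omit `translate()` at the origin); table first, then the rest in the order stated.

table();
translate([63, 94, 777]) stool();
translate([1601, 0, 0]) bed_frame();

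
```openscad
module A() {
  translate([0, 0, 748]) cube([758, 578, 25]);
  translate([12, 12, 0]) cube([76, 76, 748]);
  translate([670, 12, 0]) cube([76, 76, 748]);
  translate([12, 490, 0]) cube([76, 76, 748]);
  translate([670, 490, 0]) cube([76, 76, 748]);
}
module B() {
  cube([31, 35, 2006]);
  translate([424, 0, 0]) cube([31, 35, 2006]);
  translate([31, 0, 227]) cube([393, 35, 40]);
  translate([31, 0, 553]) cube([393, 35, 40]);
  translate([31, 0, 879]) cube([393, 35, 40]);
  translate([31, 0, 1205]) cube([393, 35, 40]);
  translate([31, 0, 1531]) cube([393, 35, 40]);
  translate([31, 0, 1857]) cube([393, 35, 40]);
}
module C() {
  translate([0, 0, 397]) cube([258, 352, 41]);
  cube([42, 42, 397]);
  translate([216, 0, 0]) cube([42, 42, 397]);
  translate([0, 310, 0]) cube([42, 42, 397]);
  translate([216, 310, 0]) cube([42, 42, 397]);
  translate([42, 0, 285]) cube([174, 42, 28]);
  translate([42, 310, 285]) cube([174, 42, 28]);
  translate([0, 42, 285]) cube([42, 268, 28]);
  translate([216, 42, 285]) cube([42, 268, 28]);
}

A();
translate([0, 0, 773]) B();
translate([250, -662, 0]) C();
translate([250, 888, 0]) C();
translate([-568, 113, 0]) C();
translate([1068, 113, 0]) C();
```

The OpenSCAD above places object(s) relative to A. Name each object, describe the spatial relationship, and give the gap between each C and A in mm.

A is a table. B is a ladder. C is a stool. The ladder is on top of the table. Four stools sit around the table at the −y, +y, −x, +x sides. The gap between each stool and the table is 310 mm.

Each stool's nearest face is 310 mm from the table's bounding box.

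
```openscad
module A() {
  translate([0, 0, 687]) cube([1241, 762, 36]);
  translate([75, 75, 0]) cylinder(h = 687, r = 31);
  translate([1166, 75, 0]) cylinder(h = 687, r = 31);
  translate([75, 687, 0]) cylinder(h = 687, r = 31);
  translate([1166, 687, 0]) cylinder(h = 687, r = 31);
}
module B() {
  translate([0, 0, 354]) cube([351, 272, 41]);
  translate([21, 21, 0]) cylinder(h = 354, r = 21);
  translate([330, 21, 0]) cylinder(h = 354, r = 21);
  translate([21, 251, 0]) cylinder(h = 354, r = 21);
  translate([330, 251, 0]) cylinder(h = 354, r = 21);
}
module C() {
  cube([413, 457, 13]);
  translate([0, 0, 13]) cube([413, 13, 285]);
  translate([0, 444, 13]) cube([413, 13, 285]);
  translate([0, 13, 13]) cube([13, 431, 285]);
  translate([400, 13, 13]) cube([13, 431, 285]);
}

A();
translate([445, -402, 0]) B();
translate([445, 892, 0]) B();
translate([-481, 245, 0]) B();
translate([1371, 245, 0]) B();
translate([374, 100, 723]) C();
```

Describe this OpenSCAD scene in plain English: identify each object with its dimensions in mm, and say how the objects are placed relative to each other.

A is a rectangular dining table. The top is 1241×762×36 mm with its upper surface at z = 723 mm. It stands on four round legs of 62 mm diameter, each leg's bounding box inset 44 mm from the nearest pair of top edges, running from the floor to the underside of the top.

B is a simple wooden stool: a rectangular seat 351 mm (x) by 272 mm (y), 41 mm thick, top face at z = 395 mm, on four round legs, each 42 mm in diameter. The legs rest on z = 0, each leg's axis is inset half a diameter from the nearest pair of seat edges (so the leg's bounding box is flush with the corner).

C is an open storage box with external size 413×457×298 mm and wall thickness 13 mm (the base is also 13 mm thick). The base covers the whole footprint; the four walls stand on the base, with the y-facing walls full-width and the x-facing walls fitting between their inner faces.

Four stools sit around the table at the −y, +y, −x, +x sides. The open box is on top of the table.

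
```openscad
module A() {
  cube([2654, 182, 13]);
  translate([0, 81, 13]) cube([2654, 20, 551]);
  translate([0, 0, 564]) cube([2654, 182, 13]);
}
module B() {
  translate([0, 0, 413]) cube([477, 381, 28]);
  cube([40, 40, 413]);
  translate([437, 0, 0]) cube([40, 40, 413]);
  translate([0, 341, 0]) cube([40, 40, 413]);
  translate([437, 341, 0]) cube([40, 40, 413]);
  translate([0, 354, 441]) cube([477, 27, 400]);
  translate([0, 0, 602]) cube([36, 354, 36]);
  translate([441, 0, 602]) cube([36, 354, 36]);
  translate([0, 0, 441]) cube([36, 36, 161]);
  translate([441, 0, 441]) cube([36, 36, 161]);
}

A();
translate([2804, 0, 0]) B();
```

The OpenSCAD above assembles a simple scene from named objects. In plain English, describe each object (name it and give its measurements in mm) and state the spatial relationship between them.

A is an I-beam lying along x, 2654 mm long. Overall section height 577 mm. Two flanges 182 mm wide (y) and 13 mm thick, one on the floor and one at the top; a web 20 mm thick runs between them, centred on the flange width.

B is a chair: 477×381 mm seat, 28 mm thick, top at z = 441 mm, on four 40 mm square corner legs flush with the seat edges. A 27 mm thick backrest slab spans the full seat width, extending 400 mm above the seat top, its back face flush with the seat's +y edge. Two armrests of 36×36 mm section run along each side from the seat's front edge to the front of the backrest, top faces 197 mm above the seat top and outer faces flush with the seat's x-edges; a 36×36 mm post under the front of each armrest stands on the seat at the front corner.

The chair is on the floor beside the I-beam on its +x side.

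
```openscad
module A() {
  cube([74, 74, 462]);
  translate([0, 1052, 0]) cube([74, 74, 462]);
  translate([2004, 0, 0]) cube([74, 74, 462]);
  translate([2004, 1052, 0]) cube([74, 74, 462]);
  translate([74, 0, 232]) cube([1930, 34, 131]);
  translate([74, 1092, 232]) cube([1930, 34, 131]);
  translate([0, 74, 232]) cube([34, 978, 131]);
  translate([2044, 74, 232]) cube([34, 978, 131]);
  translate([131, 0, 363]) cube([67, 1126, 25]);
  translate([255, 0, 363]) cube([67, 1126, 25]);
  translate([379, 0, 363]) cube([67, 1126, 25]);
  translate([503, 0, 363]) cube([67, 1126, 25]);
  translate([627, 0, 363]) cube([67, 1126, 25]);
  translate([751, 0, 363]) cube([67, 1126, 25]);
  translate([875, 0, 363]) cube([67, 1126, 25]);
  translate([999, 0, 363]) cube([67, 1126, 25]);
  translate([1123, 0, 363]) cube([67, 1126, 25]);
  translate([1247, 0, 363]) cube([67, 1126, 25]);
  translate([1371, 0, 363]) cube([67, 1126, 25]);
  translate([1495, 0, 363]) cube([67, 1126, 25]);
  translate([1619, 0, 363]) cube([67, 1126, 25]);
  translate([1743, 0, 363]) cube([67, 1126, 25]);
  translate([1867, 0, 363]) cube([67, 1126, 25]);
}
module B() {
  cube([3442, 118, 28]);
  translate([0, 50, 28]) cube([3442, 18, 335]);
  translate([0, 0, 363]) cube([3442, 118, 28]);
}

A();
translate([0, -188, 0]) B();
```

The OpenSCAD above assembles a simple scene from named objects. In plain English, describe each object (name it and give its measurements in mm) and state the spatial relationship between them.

A is a bed frame 2078 mm long (x) by 1126 mm wide (y). Four 74×74 mm corner posts, 462 mm tall, at the corners of the footprint. Four rails of 34 mm thickness and 131 mm height run between adjacent posts with their undersides at z = 232 mm, their outer faces flush with the outside of the frame (the two x-running rails run between the posts' inner faces; the two y-running rails run between the posts' inner faces). 15 slats, each 67 mm wide (x) and 25 mm thick, lie across the top of the two x-running rails, running the full 1126 mm width of the frame in y; the slats are evenly spaced along x between the inner faces of the end posts with equal gaps (rounded down to the nearest mm) at the −x end and between each pair — any rounding remainder accumulates at the +x end.

B is an I-beam lying along x, 3442 mm long. Overall section height 391 mm. Two flanges 118 mm wide (y) and 28 mm thick, one on the floor and one at the top; a web 18 mm thick runs between them, centred on the flange width.

The I-beam is on the floor beside the bed frame on its −y side.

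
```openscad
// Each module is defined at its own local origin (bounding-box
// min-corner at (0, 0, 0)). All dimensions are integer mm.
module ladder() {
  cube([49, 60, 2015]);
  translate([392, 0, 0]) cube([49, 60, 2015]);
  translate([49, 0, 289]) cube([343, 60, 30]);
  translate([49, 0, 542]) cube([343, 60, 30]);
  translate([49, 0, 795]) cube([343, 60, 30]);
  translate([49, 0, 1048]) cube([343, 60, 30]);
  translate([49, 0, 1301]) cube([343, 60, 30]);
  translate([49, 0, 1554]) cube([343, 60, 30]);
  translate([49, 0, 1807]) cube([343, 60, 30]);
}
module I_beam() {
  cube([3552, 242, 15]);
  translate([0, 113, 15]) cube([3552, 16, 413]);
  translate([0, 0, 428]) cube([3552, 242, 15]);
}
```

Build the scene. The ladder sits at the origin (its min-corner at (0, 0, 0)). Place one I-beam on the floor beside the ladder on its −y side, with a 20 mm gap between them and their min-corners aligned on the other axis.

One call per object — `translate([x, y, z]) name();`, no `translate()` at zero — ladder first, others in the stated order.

ladder();
translate([0, -262, 0]) I_beam();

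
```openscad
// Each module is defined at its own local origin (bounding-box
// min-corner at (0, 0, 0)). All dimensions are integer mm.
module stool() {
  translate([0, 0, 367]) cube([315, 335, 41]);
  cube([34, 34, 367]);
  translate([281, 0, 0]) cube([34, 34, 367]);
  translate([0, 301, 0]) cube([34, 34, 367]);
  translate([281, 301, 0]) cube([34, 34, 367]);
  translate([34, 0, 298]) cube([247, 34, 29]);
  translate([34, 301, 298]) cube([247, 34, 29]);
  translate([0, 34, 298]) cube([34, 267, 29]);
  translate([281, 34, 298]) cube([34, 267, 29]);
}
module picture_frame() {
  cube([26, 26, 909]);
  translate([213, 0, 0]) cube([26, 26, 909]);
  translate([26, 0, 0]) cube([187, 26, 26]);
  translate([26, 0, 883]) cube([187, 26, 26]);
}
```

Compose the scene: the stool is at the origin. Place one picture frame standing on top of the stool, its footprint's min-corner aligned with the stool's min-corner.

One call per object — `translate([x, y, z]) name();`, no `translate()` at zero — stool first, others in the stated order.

stool();
translate([0, 0, 408]) picture_frame();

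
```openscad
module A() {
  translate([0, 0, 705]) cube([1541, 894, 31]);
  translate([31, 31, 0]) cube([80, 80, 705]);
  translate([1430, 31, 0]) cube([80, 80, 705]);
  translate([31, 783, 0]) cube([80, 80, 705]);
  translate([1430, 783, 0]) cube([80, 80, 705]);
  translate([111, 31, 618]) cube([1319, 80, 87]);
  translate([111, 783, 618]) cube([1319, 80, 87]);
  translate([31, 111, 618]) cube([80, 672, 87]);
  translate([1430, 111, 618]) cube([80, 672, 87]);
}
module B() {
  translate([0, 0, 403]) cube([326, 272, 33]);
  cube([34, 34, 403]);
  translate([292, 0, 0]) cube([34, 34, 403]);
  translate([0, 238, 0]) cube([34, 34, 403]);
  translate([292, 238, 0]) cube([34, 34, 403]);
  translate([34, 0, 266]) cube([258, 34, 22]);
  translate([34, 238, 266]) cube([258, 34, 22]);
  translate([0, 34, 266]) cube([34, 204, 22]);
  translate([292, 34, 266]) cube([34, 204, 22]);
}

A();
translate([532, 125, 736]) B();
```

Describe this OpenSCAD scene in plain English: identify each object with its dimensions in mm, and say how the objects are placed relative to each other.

A is a rectangular dining table. The top is 1541×894×31 mm with its upper surface at z = 736 mm. It stands on four 80×80 mm square legs, each inset 31 mm from the nearest pair of top edges, running from the floor to the underside of the top. Four apron rails, 80 mm thick and 87 mm tall, run between adjacent legs with their top edges flush with the underside of the top and their outer faces flush with the legs' outer faces.

B is a simple wooden stool: a rectangular seat 326 mm (x) by 272 mm (y), 33 mm thick, top face at z = 436 mm, on four square legs, each 34×34 mm in cross-section. The legs rest on z = 0, each flush with a corner of the seat. Four stretchers, 34 mm wide and 22 mm tall, connect adjacent legs with their undersides at z = 266 mm, each running between the inner faces of the legs it joins and aligned with the legs' outer faces on the other axis.

The stool is on top of the table.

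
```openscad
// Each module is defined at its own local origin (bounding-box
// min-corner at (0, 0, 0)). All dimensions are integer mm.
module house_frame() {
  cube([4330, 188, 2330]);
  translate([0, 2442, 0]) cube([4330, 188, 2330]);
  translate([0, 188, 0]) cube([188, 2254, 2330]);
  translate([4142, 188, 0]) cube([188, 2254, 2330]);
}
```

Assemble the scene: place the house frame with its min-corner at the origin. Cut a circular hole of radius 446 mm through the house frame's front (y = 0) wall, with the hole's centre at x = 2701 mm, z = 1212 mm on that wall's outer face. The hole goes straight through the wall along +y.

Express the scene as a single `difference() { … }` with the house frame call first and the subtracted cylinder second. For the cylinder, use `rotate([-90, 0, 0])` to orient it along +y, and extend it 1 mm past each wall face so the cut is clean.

difference() {
  house_frame();
  translate([2701, -1, 1212]) rotate([-90, 0, 0]) cylinder(h = 190, r = 446);
}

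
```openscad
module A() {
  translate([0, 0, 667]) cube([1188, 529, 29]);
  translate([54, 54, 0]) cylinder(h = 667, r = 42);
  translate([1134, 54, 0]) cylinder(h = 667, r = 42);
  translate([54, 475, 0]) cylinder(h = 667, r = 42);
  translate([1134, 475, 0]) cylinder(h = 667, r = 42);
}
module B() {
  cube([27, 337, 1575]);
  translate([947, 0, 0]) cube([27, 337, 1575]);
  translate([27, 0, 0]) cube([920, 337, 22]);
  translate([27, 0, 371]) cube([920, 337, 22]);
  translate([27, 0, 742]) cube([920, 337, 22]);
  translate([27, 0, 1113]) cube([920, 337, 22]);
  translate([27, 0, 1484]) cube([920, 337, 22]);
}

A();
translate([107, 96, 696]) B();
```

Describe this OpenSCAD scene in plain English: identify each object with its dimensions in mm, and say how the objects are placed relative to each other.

A is a table: top 1188 mm (x) × 529 mm (y), 29 mm thick, upper face at z = 696 mm, on four round legs of 84 mm diameter, each leg's bounding box inset 12 mm from the nearest pair of top edges, running from z = 0 to the bottom of the top.

B is an open bookshelf. Two side panels, each 27 mm thick, 337 mm deep and 1575 mm tall, stand 974 mm apart (outside-to-outside). Between them sit 5 shelves, each 22 mm thick and 337 mm deep, spanning the full gap between the sides. The bottom shelf rests on the floor (its underside at z = 0) and the clear gap between one shelf's top and the next shelf's underside is 349 mm.

The bookshelf is on top of the table, centred.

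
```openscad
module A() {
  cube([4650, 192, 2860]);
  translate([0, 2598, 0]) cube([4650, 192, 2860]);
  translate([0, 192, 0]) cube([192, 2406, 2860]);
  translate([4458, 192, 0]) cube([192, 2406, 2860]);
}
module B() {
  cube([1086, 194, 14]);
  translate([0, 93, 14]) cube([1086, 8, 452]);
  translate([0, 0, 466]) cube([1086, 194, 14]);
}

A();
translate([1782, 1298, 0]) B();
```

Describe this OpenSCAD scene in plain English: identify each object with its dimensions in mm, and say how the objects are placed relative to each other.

A is the wall frame of a small rectangular building: four walls, each 2860 mm tall and 192 mm thick, enclosing a footprint 4650 mm (x) by 2790 mm (y) outside-to-outside, with no floor or roof. The front and back walls (the −y and +y sides) span the full width; the two side walls fit between them.

B is an I-beam lying along x, 1086 mm long. Overall section height 480 mm. Two flanges 194 mm wide (y) and 14 mm thick, one on the floor and one at the top; a web 8 mm thick runs between them, centred on the flange width.

The I-beam sits inside the house frame, centred.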